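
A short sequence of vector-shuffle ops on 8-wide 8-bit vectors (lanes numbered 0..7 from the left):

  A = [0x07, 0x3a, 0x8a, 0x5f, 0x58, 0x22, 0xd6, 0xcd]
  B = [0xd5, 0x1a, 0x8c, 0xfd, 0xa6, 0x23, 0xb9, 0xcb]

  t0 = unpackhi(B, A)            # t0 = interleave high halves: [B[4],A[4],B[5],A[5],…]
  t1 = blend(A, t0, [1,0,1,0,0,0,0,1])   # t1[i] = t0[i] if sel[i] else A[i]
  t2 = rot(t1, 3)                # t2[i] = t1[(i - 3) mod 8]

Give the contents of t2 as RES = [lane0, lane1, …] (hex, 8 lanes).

→ t0 |a6|58|23|22|b9|d6|cb|cd|
→ t1 |a6|3a|23|5f|58|22|d6|cd|
→ t2 |22|d6|cd|a6|3a|23|5f|58|

RES = [0x22, 0xd6, 0xcd, 0xa6, 0x3a, 0x23, 0x5f, 0x58]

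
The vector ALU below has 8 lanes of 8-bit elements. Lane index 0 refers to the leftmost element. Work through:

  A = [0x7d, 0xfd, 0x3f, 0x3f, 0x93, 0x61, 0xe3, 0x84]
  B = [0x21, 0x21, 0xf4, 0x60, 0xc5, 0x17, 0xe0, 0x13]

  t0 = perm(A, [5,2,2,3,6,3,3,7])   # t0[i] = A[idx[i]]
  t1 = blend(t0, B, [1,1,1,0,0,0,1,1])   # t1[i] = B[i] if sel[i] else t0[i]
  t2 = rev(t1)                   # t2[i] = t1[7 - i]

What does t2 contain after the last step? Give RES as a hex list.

→ t0 |61|3f|3f|3f|e3|3f|3f|84|
→ t1 |21|21|f4|3f|e3|3f|e0|13|
→ t2 |13|e0|3f|e3|3f|f4|21|21|

RES = [ 0x13  0xe0  0x3f  0xe3  0x3f  0xf4  0x21  0x21 ]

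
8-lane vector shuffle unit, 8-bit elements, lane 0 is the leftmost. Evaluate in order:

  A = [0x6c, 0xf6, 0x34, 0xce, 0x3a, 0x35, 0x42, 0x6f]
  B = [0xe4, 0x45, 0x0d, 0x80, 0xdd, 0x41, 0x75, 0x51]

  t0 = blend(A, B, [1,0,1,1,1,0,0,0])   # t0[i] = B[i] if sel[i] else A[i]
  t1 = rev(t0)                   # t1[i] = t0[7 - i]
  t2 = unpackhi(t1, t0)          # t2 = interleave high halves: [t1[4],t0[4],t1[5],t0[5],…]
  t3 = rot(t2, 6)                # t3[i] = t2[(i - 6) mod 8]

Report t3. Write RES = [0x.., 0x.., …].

t0 = [0xe4, 0xf6, 0x0d, 0x80, 0xdd, 0x35, 0x42, 0x6f]
t1 = [0x6f, 0x42, 0x35, 0xdd, 0x80, 0x0d, 0xf6, 0xe4]
t2 = [0x80, 0xdd, 0x0d, 0x35, 0xf6, 0x42, 0xe4, 0x6f]
t3 = [0x0d, 0x35, 0xf6, 0x42, 0xe4, 0x6f, 0x80, 0xdd]

RES = [ 0x0d  0x35  0xf6  0x42  0xe4  0x6f  0x80  0xdd ]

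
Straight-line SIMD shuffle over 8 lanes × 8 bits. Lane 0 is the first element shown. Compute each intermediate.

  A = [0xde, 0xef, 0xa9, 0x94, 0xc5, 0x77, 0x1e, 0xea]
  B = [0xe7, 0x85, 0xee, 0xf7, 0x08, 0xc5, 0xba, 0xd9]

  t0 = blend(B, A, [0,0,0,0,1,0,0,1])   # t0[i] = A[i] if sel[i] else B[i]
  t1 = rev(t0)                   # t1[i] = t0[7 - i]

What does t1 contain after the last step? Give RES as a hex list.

t0 = [0xe7, 0x85, 0xee, 0xf7, 0xc5, 0xc5, 0xba, 0xea]
t1 = [0xea, 0xba, 0xc5, 0xc5, 0xf7, 0xee, 0x85, 0xe7]

RES = [ 0xea  0xba  0xc5  0xc5  0xf7  0xee  0x85  0xe7 ]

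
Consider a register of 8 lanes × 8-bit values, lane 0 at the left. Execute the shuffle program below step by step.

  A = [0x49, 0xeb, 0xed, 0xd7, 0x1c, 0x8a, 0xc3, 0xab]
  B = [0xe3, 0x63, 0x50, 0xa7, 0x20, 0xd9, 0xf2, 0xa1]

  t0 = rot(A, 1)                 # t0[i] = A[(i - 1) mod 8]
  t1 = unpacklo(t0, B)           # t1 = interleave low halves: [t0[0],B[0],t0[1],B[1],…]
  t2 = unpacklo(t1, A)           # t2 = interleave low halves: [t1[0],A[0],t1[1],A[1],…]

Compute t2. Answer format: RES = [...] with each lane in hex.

t0 = [0xab, 0x49, 0xeb, 0xed, 0xd7, 0x1c, 0x8a, 0xc3]
t1 = [0xab, 0xe3, 0x49, 0x63, 0xeb, 0x50, 0xed, 0xa7]
t2 = [0xab, 0x49, 0xe3, 0xeb, 0x49, 0xed, 0x63, 0xd7]

RES = [ 0xab  0x49  0xe3  0xeb  0x49  0xed  0x63  0xd7 ]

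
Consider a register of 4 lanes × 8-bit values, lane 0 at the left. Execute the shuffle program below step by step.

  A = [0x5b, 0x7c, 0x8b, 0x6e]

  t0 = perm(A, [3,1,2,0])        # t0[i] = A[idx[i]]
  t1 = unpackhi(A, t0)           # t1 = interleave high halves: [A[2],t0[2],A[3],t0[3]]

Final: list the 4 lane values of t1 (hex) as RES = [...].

RES = [0x8b, 0x8b, 0x6e, 0x5b]

  t0: 6e 7c 8b 5b
  t1: 8b 8b 6e 5b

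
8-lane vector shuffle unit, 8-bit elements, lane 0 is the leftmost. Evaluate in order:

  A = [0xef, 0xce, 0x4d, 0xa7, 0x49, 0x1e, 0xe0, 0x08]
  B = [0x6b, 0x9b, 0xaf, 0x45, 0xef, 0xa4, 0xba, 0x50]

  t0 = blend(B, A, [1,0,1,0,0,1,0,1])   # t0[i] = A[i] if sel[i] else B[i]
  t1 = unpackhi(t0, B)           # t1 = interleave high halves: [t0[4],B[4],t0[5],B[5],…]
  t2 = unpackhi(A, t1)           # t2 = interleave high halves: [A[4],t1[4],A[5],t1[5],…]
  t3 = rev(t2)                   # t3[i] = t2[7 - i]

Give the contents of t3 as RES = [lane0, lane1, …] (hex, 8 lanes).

RES = [0x50, 0x08, 0x08, 0xe0, 0xba, 0x1e, 0xba, 0x49]

t0 = [0xef, 0x9b, 0x4d, 0x45, 0xef, 0x1e, 0xba, 0x08]
t1 = [0xef, 0xef, 0x1e, 0xa4, 0xba, 0xba, 0x08, 0x50]
t2 = [0x49, 0xba, 0x1e, 0xba, 0xe0, 0x08, 0x08, 0x50]
t3 = [0x50, 0x08, 0x08, 0xe0, 0xba, 0x1e, 0xba, 0x49]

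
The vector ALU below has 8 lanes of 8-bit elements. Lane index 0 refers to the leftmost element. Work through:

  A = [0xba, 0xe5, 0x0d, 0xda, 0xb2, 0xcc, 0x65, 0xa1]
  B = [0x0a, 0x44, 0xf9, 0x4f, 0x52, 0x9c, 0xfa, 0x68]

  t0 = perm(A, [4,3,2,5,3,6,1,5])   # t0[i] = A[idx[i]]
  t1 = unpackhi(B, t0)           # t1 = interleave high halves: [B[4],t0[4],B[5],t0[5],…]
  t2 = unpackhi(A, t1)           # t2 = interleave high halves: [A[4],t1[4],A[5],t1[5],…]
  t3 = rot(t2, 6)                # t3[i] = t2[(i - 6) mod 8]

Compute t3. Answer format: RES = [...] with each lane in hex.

RES = [ 0xcc  0xe5  0x65  0x68  0xa1  0xcc  0xb2  0xfa ]

  t0: b2 da 0d cc da 65 e5 cc
  t1: 52 da 9c 65 fa e5 68 cc
  t2: b2 fa cc e5 65 68 a1 cc
  t3: cc e5 65 68 a1 cc b2 fa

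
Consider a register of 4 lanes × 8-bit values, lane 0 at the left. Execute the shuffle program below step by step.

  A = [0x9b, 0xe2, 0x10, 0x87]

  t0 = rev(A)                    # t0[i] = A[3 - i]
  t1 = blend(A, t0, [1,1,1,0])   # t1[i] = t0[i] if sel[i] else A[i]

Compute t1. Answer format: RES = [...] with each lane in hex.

→ t0 |87|10|e2|9b|
→ t1 |87|10|e2|87|

RES = [ 0x87  0x10  0xe2  0x87 ]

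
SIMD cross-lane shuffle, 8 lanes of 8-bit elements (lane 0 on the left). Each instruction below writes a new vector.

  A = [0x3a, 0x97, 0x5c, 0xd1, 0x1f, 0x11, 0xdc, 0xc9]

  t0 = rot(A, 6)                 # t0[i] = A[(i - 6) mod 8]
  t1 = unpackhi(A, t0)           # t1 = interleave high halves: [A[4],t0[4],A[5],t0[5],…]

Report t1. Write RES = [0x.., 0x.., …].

→ t0 |5c|d1|1f|11|dc|c9|3a|97|
→ t1 |1f|dc|11|c9|dc|3a|c9|97|

RES = [ 0x1f  0xdc  0x11  0xc9  0xdc  0x3a  0xc9  0x97 ]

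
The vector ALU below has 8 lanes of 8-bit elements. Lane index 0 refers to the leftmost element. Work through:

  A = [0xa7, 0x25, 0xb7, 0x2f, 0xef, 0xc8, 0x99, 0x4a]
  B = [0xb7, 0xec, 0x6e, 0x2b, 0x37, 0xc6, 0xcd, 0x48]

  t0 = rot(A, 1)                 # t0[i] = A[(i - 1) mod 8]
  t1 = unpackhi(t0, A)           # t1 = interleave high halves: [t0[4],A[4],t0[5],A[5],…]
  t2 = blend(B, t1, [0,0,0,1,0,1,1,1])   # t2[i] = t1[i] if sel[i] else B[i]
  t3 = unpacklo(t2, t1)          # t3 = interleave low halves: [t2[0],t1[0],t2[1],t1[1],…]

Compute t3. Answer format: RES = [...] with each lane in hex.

t0 = [0x4a, 0xa7, 0x25, 0xb7, 0x2f, 0xef, 0xc8, 0x99]
t1 = [0x2f, 0xef, 0xef, 0xc8, 0xc8, 0x99, 0x99, 0x4a]
t2 = [0xb7, 0xec, 0x6e, 0xc8, 0x37, 0x99, 0x99, 0x4a]
t3 = [0xb7, 0x2f, 0xec, 0xef, 0x6e, 0xef, 0xc8, 0xc8]

RES = [0xb7, 0x2f, 0xec, 0xef, 0x6e, 0xef, 0xc8, 0xc8]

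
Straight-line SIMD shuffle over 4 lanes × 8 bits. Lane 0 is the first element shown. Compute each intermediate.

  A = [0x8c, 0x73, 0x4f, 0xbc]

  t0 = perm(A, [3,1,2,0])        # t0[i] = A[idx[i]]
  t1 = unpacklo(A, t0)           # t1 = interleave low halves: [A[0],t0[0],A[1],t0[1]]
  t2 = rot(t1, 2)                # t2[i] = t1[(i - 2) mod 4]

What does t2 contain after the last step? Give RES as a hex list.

RES = [0x73, 0x73, 0x8c, 0xbc]

  t0: bc 73 4f 8c
  t1: 8c bc 73 73
  t2: 73 73 8c bc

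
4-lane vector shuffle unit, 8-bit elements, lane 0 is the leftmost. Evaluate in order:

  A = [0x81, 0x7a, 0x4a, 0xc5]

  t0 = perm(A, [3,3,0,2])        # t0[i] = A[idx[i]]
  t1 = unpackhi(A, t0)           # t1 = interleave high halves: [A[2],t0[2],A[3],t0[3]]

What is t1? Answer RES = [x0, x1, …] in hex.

RES = [0x4a, 0x81, 0xc5, 0x4a]

t0 = [0xc5, 0xc5, 0x81, 0x4a]
t1 = [0x4a, 0x81, 0xc5, 0x4a]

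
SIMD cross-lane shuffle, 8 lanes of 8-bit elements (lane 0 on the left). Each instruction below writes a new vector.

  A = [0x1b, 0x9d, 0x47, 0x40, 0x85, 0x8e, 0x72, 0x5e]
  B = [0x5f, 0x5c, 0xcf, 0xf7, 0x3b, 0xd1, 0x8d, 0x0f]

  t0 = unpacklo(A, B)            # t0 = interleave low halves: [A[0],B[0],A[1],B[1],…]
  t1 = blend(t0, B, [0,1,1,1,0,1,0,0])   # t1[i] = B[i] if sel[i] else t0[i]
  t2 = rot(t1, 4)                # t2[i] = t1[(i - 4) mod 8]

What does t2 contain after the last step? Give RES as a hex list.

t0 = [0x1b, 0x5f, 0x9d, 0x5c, 0x47, 0xcf, 0x40, 0xf7]
t1 = [0x1b, 0x5c, 0xcf, 0xf7, 0x47, 0xd1, 0x40, 0xf7]
t2 = [0x47, 0xd1, 0x40, 0xf7, 0x1b, 0x5c, 0xcf, 0xf7]

RES = [0x47, 0xd1, 0x40, 0xf7, 0x1b, 0x5c, 0xcf, 0xf7]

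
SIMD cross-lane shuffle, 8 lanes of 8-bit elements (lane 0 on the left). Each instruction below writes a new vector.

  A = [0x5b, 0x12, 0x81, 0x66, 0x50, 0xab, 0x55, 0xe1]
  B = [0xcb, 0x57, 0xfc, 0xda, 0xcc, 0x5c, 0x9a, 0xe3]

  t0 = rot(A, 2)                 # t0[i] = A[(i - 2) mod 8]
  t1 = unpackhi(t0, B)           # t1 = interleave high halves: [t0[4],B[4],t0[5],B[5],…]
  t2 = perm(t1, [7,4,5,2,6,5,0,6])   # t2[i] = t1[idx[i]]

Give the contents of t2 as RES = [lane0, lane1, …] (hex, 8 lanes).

RES = [ 0xe3  0x50  0x9a  0x66  0xab  0x9a  0x81  0xab ]

  t0: 55 e1 5b 12 81 66 50 ab
  t1: 81 cc 66 5c 50 9a ab e3
  t2: e3 50 9a 66 ab 9a 81 ab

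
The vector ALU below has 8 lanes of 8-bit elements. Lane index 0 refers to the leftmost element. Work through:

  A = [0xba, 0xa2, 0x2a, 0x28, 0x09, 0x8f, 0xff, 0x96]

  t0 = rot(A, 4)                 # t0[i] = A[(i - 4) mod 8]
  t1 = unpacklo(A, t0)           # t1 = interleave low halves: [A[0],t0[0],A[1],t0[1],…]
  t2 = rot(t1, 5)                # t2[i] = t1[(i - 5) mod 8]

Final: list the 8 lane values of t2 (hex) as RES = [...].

t0 = [0x09, 0x8f, 0xff, 0x96, 0xba, 0xa2, 0x2a, 0x28]
t1 = [0xba, 0x09, 0xa2, 0x8f, 0x2a, 0xff, 0x28, 0x96]
t2 = [0x8f, 0x2a, 0xff, 0x28, 0x96, 0xba, 0x09, 0xa2]

RES = [0x8f, 0x2a, 0xff, 0x28, 0x96, 0xba, 0x09, 0xa2]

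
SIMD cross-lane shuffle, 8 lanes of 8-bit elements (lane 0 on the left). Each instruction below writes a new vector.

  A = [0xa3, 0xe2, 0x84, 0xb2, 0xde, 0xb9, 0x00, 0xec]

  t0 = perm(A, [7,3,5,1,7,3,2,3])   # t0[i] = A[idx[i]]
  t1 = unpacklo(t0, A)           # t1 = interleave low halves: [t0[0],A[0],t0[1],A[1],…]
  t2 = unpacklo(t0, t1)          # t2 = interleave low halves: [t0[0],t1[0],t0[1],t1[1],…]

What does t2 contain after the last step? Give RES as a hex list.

t0 = [0xec, 0xb2, 0xb9, 0xe2, 0xec, 0xb2, 0x84, 0xb2]
t1 = [0xec, 0xa3, 0xb2, 0xe2, 0xb9, 0x84, 0xe2, 0xb2]
t2 = [0xec, 0xec, 0xb2, 0xa3, 0xb9, 0xb2, 0xe2, 0xe2]

RES = [0xec, 0xec, 0xb2, 0xa3, 0xb9, 0xb2, 0xe2, 0xe2]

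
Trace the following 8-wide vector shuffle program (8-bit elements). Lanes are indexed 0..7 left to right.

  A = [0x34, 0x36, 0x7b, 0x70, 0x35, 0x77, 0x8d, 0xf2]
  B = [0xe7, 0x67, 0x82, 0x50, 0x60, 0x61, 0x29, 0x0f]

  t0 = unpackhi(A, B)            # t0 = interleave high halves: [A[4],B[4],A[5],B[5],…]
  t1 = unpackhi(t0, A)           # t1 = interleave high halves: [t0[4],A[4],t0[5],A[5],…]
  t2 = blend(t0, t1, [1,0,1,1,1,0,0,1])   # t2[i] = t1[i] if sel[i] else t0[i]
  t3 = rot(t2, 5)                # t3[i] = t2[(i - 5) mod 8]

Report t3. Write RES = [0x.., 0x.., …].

→ t0 |35|60|77|61|8d|29|f2|0f|
→ t1 |8d|35|29|77|f2|8d|0f|f2|
→ t2 |8d|60|29|77|f2|29|f2|f2|
→ t3 |77|f2|29|f2|f2|8d|60|29|

RES = [0x77, 0xf2, 0x29, 0xf2, 0xf2, 0x8d, 0x60, 0x29]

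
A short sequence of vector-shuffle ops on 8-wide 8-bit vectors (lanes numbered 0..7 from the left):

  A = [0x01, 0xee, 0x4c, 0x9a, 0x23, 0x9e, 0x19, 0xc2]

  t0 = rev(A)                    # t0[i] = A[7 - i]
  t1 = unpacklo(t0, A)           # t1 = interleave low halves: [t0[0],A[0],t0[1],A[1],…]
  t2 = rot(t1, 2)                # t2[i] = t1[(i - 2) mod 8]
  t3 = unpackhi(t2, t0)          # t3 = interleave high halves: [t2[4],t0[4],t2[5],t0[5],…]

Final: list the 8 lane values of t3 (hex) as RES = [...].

t0 = [0xc2, 0x19, 0x9e, 0x23, 0x9a, 0x4c, 0xee, 0x01]
t1 = [0xc2, 0x01, 0x19, 0xee, 0x9e, 0x4c, 0x23, 0x9a]
t2 = [0x23, 0x9a, 0xc2, 0x01, 0x19, 0xee, 0x9e, 0x4c]
t3 = [0x19, 0x9a, 0xee, 0x4c, 0x9e, 0xee, 0x4c, 0x01]

RES = [0x19, 0x9a, 0xee, 0x4c, 0x9e, 0xee, 0x4c, 0x01]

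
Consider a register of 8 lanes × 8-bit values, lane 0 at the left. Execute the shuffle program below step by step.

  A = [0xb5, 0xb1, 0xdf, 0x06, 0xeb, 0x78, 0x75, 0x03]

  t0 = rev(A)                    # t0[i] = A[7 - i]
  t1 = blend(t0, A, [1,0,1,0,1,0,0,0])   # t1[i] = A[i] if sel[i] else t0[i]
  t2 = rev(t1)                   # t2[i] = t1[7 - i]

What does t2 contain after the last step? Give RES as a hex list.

RES = [0xb5, 0xb1, 0xdf, 0xeb, 0xeb, 0xdf, 0x75, 0xb5]

t0 = [0x03, 0x75, 0x78, 0xeb, 0x06, 0xdf, 0xb1, 0xb5]
t1 = [0xb5, 0x75, 0xdf, 0xeb, 0xeb, 0xdf, 0xb1, 0xb5]
t2 = [0xb5, 0xb1, 0xdf, 0xeb, 0xeb, 0xdf, 0x75, 0xb5]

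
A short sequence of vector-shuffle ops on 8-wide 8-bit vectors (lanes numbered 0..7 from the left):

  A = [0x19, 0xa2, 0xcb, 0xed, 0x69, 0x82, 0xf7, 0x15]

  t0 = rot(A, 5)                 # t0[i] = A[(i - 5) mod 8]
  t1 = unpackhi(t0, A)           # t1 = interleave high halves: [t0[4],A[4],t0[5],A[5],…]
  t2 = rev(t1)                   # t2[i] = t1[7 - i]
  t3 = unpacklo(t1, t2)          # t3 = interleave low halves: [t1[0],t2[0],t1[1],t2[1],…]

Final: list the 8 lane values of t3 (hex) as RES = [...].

→ t0 |ed|69|82|f7|15|19|a2|cb|
→ t1 |15|69|19|82|a2|f7|cb|15|
→ t2 |15|cb|f7|a2|82|19|69|15|
→ t3 |15|15|69|cb|19|f7|82|a2|

RES = [ 0x15  0x15  0x69  0xcb  0x19  0xf7  0x82  0xa2 ]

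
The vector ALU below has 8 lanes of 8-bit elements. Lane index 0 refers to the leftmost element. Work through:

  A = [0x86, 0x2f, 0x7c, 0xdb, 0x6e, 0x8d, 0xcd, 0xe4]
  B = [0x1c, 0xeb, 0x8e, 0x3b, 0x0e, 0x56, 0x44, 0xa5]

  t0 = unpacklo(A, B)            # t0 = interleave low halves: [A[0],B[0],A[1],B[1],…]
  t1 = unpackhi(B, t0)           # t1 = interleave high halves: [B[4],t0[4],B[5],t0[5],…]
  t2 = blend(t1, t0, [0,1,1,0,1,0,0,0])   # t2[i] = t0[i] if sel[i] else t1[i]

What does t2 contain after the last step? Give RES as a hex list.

→ t0 |86|1c|2f|eb|7c|8e|db|3b|
→ t1 |0e|7c|56|8e|44|db|a5|3b|
→ t2 |0e|1c|2f|8e|7c|db|a5|3b|

RES = [ 0x0e  0x1c  0x2f  0x8e  0x7c  0xdb  0xa5  0x3b ]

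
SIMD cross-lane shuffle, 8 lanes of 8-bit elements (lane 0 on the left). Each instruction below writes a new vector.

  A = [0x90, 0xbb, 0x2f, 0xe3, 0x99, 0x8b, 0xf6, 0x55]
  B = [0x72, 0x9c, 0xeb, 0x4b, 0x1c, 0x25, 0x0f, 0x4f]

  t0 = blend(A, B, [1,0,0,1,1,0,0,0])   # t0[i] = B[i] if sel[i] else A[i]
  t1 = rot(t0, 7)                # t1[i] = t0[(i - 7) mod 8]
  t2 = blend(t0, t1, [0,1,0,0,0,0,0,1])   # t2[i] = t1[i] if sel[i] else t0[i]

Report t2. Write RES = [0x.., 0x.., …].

RES = [ 0x72  0x2f  0x2f  0x4b  0x1c  0x8b  0xf6  0x72 ]

→ t0 |72|bb|2f|4b|1c|8b|f6|55|
→ t1 |bb|2f|4b|1c|8b|f6|55|72|
→ t2 |72|2f|2f|4b|1c|8b|f6|72|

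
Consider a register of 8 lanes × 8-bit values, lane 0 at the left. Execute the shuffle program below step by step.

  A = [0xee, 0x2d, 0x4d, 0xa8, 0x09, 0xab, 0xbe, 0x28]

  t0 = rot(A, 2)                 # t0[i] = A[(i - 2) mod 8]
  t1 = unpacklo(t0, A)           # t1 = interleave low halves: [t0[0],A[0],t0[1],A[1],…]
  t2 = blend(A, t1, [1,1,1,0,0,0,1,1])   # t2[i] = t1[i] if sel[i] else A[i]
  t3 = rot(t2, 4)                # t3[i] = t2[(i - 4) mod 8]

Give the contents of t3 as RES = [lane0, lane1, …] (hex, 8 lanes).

→ t0 |be|28|ee|2d|4d|a8|09|ab|
→ t1 |be|ee|28|2d|ee|4d|2d|a8|
→ t2 |be|ee|28|a8|09|ab|2d|a8|
→ t3 |09|ab|2d|a8|be|ee|28|a8|

RES = [ 0x09  0xab  0x2d  0xa8  0xbe  0xee  0x28  0xa8 ]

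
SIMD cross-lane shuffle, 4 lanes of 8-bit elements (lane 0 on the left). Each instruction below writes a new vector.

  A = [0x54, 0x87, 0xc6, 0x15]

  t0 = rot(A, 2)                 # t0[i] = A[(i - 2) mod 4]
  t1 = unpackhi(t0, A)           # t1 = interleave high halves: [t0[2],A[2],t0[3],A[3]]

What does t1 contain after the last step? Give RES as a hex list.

RES = [ 0x54  0xc6  0x87  0x15 ]

→ t0 |c6|15|54|87|
→ t1 |54|c6|87|15|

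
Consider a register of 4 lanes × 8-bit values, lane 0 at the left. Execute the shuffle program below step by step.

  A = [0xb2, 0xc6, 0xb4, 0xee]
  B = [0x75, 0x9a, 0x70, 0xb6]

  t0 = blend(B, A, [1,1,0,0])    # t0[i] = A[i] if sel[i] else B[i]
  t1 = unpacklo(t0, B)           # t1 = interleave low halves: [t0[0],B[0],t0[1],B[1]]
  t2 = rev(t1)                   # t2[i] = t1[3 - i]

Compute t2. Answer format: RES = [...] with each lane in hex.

→ t0 |b2|c6|70|b6|
→ t1 |b2|75|c6|9a|
→ t2 |9a|c6|75|b2|

RES = [0x9a, 0xc6, 0x75, 0xb2]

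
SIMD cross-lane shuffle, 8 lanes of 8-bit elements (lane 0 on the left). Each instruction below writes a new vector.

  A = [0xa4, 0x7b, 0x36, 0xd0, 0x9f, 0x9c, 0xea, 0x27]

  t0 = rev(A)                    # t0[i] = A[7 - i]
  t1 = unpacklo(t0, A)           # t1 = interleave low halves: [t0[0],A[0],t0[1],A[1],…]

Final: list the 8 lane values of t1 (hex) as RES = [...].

t0 = [0x27, 0xea, 0x9c, 0x9f, 0xd0, 0x36, 0x7b, 0xa4]
t1 = [0x27, 0xa4, 0xea, 0x7b, 0x9c, 0x36, 0x9f, 0xd0]

RES = [0x27, 0xa4, 0xea, 0x7b, 0x9c, 0x36, 0x9f, 0xd0]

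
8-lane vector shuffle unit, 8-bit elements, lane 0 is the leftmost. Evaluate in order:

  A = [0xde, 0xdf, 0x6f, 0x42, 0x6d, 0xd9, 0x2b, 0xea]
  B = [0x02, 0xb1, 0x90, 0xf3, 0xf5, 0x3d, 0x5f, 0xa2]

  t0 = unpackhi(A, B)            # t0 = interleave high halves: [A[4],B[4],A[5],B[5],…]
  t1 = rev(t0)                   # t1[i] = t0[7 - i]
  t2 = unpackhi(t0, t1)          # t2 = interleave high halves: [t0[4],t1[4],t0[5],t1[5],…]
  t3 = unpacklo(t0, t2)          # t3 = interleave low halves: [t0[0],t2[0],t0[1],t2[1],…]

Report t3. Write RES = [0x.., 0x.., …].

  t0: 6d f5 d9 3d 2b 5f ea a2
  t1: a2 ea 5f 2b 3d d9 f5 6d
  t2: 2b 3d 5f d9 ea f5 a2 6d
  t3: 6d 2b f5 3d d9 5f 3d d9

RES = [0x6d, 0x2b, 0xf5, 0x3d, 0xd9, 0x5f, 0x3d, 0xd9]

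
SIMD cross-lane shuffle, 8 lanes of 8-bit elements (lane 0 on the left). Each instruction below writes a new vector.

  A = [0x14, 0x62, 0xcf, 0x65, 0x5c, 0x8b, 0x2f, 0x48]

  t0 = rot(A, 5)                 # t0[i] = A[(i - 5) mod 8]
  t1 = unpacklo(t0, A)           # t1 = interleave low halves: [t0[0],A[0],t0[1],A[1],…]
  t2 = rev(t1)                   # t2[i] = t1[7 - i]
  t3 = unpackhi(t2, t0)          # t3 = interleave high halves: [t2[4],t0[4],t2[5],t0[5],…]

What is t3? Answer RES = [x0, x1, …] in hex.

  t0: 65 5c 8b 2f 48 14 62 cf
  t1: 65 14 5c 62 8b cf 2f 65
  t2: 65 2f cf 8b 62 5c 14 65
  t3: 62 48 5c 14 14 62 65 cf

RES = [ 0x62  0x48  0x5c  0x14  0x14  0x62  0x65  0xcf ]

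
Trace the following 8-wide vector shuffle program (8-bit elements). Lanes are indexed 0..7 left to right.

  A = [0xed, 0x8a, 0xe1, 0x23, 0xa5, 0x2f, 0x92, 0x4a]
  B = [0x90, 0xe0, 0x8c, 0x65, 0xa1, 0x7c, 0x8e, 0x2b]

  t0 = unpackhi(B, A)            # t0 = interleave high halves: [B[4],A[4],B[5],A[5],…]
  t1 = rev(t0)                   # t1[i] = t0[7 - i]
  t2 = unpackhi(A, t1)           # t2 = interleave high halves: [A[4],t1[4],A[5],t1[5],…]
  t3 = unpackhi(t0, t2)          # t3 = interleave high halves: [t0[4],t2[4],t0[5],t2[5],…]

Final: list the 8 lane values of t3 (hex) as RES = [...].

→ t0 |a1|a5|7c|2f|8e|92|2b|4a|
→ t1 |4a|2b|92|8e|2f|7c|a5|a1|
→ t2 |a5|2f|2f|7c|92|a5|4a|a1|
→ t3 |8e|92|92|a5|2b|4a|4a|a1|

RES = [0x8e, 0x92, 0x92, 0xa5, 0x2b, 0x4a, 0x4a, 0xa1]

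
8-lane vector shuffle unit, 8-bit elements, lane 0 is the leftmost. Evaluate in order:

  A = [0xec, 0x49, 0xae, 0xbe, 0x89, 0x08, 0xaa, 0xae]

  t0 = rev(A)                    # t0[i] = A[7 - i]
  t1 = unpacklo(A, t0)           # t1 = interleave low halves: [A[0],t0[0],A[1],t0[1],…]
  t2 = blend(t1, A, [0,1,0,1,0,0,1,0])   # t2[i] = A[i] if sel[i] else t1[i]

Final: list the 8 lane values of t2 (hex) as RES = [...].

  t0: ae aa 08 89 be ae 49 ec
  t1: ec ae 49 aa ae 08 be 89
  t2: ec 49 49 be ae 08 aa 89

RES = [ 0xec  0x49  0x49  0xbe  0xae  0x08  0xaa  0x89 ]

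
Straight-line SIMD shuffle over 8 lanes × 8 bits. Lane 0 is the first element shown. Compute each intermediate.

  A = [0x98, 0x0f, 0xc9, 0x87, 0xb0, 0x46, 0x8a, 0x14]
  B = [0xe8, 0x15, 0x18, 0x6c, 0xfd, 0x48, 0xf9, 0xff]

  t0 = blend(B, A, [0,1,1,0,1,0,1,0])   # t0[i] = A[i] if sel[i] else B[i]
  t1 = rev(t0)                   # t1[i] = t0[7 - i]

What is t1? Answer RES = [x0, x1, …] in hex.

t0 = [0xe8, 0x0f, 0xc9, 0x6c, 0xb0, 0x48, 0x8a, 0xff]
t1 = [0xff, 0x8a, 0x48, 0xb0, 0x6c, 0xc9, 0x0f, 0xe8]

RES = [ 0xff  0x8a  0x48  0xb0  0x6c  0xc9  0x0f  0xe8 ]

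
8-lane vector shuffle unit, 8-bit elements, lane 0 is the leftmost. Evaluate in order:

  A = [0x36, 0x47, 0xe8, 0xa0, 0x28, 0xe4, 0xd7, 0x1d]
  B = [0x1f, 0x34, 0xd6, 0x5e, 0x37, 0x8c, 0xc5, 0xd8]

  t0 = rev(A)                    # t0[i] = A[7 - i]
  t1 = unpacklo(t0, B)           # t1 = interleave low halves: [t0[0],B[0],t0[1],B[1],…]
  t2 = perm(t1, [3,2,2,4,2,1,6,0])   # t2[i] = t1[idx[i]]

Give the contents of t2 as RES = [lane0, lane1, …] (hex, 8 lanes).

RES = [ 0x34  0xd7  0xd7  0xe4  0xd7  0x1f  0x28  0x1d ]

  t0: 1d d7 e4 28 a0 e8 47 36
  t1: 1d 1f d7 34 e4 d6 28 5e
  t2: 34 d7 d7 e4 d7 1f 28 1d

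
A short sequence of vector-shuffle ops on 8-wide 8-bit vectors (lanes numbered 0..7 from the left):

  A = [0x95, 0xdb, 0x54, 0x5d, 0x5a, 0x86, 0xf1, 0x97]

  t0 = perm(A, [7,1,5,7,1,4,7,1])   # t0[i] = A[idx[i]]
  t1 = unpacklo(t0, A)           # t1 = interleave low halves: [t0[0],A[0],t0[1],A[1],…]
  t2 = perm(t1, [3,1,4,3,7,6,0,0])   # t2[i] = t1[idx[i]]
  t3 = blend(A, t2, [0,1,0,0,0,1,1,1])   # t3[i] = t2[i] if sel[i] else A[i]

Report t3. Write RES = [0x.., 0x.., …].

RES = [0x95, 0x95, 0x54, 0x5d, 0x5a, 0x97, 0x97, 0x97]

→ t0 |97|db|86|97|db|5a|97|db|
→ t1 |97|95|db|db|86|54|97|5d|
→ t2 |db|95|86|db|5d|97|97|97|
→ t3 |95|95|54|5d|5a|97|97|97|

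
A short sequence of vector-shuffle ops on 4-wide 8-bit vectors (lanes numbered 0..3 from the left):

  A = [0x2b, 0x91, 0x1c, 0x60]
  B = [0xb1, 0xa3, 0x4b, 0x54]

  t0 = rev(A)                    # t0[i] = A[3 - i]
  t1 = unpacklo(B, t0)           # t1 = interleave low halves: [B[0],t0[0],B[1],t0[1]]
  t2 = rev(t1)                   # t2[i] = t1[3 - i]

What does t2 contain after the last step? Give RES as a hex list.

RES = [ 0x1c  0xa3  0x60  0xb1 ]

  t0: 60 1c 91 2b
  t1: b1 60 a3 1c
  t2: 1c a3 60 b1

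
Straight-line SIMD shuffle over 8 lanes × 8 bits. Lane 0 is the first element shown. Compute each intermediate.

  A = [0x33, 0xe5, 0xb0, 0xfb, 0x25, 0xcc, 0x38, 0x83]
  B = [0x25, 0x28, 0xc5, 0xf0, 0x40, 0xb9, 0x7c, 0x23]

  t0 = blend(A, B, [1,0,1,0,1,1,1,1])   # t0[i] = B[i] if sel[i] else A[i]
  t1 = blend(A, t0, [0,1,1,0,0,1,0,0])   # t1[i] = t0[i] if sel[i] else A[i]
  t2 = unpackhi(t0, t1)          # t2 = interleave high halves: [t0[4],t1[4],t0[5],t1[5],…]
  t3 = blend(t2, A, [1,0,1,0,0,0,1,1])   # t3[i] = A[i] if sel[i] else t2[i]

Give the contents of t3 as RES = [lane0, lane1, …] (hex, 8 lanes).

  t0: 25 e5 c5 fb 40 b9 7c 23
  t1: 33 e5 c5 fb 25 b9 38 83
  t2: 40 25 b9 b9 7c 38 23 83
  t3: 33 25 b0 b9 7c 38 38 83

RES = [ 0x33  0x25  0xb0  0xb9  0x7c  0x38  0x38  0x83 ]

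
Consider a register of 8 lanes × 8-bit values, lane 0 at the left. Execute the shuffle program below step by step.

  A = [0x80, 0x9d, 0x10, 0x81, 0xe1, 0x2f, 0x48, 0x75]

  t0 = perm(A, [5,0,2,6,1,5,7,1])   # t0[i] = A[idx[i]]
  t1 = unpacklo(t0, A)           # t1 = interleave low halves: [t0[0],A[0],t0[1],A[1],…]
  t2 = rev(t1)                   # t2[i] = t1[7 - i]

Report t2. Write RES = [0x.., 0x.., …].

RES = [0x81, 0x48, 0x10, 0x10, 0x9d, 0x80, 0x80, 0x2f]

t0 = [0x2f, 0x80, 0x10, 0x48, 0x9d, 0x2f, 0x75, 0x9d]
t1 = [0x2f, 0x80, 0x80, 0x9d, 0x10, 0x10, 0x48, 0x81]
t2 = [0x81, 0x48, 0x10, 0x10, 0x9d, 0x80, 0x80, 0x2f]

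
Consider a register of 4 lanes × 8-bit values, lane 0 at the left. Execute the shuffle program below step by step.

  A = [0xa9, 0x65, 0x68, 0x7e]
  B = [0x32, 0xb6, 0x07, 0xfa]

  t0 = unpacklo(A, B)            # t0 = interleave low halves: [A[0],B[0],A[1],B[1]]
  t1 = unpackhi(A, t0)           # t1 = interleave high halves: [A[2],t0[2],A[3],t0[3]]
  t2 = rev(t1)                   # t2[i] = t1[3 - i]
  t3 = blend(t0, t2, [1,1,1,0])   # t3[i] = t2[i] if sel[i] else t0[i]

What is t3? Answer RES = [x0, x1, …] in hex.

RES = [ 0xb6  0x7e  0x65  0xb6 ]

→ t0 |a9|32|65|b6|
→ t1 |68|65|7e|b6|
→ t2 |b6|7e|65|68|
→ t3 |b6|7e|65|b6|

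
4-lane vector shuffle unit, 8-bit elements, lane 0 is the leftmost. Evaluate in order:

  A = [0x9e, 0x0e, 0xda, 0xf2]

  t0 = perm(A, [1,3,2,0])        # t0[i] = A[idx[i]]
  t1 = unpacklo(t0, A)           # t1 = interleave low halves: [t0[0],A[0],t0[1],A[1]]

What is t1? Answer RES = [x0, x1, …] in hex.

t0 = [0x0e, 0xf2, 0xda, 0x9e]
t1 = [0x0e, 0x9e, 0xf2, 0x0e]

RES = [ 0x0e  0x9e  0xf2  0x0e ]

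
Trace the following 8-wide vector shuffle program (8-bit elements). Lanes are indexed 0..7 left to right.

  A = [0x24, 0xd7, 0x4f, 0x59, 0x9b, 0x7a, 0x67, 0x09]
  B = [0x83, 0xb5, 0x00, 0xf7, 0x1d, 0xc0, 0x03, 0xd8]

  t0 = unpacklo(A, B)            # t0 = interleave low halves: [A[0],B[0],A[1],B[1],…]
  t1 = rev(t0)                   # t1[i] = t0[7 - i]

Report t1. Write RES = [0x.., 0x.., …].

→ t0 |24|83|d7|b5|4f|00|59|f7|
→ t1 |f7|59|00|4f|b5|d7|83|24|

RES = [ 0xf7  0x59  0x00  0x4f  0xb5  0xd7  0x83  0x24 ]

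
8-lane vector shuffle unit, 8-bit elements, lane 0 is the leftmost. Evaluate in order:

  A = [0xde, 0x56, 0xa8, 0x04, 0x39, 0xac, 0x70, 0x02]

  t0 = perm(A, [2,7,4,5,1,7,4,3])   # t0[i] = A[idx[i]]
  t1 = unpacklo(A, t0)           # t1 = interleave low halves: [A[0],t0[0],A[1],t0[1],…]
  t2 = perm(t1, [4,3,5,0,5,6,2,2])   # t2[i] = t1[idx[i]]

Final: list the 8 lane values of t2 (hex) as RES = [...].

→ t0 |a8|02|39|ac|56|02|39|04|
→ t1 |de|a8|56|02|a8|39|04|ac|
→ t2 |a8|02|39|de|39|04|56|56|

RES = [0xa8, 0x02, 0x39, 0xde, 0x39, 0x04, 0x56, 0x56]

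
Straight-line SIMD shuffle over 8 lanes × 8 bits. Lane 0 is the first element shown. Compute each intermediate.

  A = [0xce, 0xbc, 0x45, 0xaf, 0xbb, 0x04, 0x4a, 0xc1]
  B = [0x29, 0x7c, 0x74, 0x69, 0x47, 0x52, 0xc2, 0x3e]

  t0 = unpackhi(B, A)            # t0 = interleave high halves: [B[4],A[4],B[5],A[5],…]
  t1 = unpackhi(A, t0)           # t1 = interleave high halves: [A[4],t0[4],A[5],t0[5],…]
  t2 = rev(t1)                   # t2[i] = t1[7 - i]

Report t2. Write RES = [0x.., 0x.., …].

RES = [0xc1, 0xc1, 0x3e, 0x4a, 0x4a, 0x04, 0xc2, 0xbb]

t0 = [0x47, 0xbb, 0x52, 0x04, 0xc2, 0x4a, 0x3e, 0xc1]
t1 = [0xbb, 0xc2, 0x04, 0x4a, 0x4a, 0x3e, 0xc1, 0xc1]
t2 = [0xc1, 0xc1, 0x3e, 0x4a, 0x4a, 0x04, 0xc2, 0xbb]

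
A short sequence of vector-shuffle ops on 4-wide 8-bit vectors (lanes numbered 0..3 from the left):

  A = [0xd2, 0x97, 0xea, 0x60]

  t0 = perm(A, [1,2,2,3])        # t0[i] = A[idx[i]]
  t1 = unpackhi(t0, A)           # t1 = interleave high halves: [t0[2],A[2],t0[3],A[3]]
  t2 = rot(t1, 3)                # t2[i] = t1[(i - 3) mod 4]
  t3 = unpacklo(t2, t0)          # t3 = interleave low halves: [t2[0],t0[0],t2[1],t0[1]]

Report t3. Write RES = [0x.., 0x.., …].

t0 = [0x97, 0xea, 0xea, 0x60]
t1 = [0xea, 0xea, 0x60, 0x60]
t2 = [0xea, 0x60, 0x60, 0xea]
t3 = [0xea, 0x97, 0x60, 0xea]

RES = [ 0xea  0x97  0x60  0xea ]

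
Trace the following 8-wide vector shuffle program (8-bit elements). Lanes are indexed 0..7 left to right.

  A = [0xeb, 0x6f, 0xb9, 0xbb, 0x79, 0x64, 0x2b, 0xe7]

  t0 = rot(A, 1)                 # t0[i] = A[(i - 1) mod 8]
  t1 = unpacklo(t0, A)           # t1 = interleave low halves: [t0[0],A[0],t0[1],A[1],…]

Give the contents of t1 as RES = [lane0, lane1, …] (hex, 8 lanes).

t0 = [0xe7, 0xeb, 0x6f, 0xb9, 0xbb, 0x79, 0x64, 0x2b]
t1 = [0xe7, 0xeb, 0xeb, 0x6f, 0x6f, 0xb9, 0xb9, 0xbb]

RES = [0xe7, 0xeb, 0xeb, 0x6f, 0x6f, 0xb9, 0xb9, 0xbb]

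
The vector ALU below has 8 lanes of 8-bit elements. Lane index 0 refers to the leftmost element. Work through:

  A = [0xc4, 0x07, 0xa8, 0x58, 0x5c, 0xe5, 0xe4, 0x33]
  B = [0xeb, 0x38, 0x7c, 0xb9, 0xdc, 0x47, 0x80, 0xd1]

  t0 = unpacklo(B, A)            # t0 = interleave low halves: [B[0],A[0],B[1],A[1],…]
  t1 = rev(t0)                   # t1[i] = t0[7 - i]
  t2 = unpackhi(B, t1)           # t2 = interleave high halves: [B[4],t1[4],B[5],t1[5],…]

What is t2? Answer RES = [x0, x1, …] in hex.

→ t0 |eb|c4|38|07|7c|a8|b9|58|
→ t1 |58|b9|a8|7c|07|38|c4|eb|
→ t2 |dc|07|47|38|80|c4|d1|eb|

RES = [0xdc, 0x07, 0x47, 0x38, 0x80, 0xc4, 0xd1, 0xeb]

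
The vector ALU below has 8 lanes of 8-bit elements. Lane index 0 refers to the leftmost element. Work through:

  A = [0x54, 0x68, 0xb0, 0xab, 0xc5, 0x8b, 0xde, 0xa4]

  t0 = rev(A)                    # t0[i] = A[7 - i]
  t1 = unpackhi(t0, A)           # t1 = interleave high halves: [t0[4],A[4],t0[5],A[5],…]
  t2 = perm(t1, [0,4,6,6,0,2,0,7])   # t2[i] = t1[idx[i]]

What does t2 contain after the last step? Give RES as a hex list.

→ t0 |a4|de|8b|c5|ab|b0|68|54|
→ t1 |ab|c5|b0|8b|68|de|54|a4|
→ t2 |ab|68|54|54|ab|b0|ab|a4|

RES = [0xab, 0x68, 0x54, 0x54, 0xab, 0xb0, 0xab, 0xa4]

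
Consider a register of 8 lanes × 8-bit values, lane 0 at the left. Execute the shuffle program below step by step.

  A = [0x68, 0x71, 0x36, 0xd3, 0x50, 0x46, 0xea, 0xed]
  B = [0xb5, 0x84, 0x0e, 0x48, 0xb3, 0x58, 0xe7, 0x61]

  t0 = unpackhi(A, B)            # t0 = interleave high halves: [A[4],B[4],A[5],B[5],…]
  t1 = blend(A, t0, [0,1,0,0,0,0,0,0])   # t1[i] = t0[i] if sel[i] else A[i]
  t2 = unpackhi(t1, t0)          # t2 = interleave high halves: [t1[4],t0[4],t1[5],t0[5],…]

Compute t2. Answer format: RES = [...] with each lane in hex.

RES = [0x50, 0xea, 0x46, 0xe7, 0xea, 0xed, 0xed, 0x61]

  t0: 50 b3 46 58 ea e7 ed 61
  t1: 68 b3 36 d3 50 46 ea ed
  t2: 50 ea 46 e7 ea ed ed 61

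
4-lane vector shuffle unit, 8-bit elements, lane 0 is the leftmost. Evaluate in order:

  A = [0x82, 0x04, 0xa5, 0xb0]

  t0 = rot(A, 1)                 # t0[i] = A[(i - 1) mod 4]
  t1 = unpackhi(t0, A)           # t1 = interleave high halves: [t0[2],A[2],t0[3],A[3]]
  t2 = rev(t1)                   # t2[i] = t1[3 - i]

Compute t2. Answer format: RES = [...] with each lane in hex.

→ t0 |b0|82|04|a5|
→ t1 |04|a5|a5|b0|
→ t2 |b0|a5|a5|04|

RES = [ 0xb0  0xa5  0xa5  0x04 ]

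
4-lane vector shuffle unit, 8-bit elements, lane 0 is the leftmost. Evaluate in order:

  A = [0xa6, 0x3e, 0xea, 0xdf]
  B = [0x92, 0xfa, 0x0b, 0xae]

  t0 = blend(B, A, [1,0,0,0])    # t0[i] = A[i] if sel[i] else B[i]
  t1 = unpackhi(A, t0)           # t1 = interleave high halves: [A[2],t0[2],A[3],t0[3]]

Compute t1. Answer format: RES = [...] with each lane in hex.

RES = [0xea, 0x0b, 0xdf, 0xae]

→ t0 |a6|fa|0b|ae|
→ t1 |ea|0b|df|ae|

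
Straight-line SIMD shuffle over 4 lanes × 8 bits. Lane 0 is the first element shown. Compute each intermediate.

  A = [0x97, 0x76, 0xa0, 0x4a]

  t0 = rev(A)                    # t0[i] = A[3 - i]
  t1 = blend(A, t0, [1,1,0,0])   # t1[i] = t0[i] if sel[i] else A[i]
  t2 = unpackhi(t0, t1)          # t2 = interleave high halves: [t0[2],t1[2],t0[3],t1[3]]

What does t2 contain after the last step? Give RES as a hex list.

RES = [ 0x76  0xa0  0x97  0x4a ]

  t0: 4a a0 76 97
  t1: 4a a0 a0 4a
  t2: 76 a0 97 4a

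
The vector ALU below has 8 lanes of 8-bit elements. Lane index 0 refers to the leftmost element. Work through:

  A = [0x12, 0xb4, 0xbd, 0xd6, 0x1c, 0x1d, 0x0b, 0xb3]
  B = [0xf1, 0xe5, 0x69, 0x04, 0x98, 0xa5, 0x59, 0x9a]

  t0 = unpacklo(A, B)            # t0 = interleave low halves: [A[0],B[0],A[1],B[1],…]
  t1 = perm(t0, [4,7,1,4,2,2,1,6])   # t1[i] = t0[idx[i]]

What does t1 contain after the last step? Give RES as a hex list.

RES = [0xbd, 0x04, 0xf1, 0xbd, 0xb4, 0xb4, 0xf1, 0xd6]

t0 = [0x12, 0xf1, 0xb4, 0xe5, 0xbd, 0x69, 0xd6, 0x04]
t1 = [0xbd, 0x04, 0xf1, 0xbd, 0xb4, 0xb4, 0xf1, 0xd6]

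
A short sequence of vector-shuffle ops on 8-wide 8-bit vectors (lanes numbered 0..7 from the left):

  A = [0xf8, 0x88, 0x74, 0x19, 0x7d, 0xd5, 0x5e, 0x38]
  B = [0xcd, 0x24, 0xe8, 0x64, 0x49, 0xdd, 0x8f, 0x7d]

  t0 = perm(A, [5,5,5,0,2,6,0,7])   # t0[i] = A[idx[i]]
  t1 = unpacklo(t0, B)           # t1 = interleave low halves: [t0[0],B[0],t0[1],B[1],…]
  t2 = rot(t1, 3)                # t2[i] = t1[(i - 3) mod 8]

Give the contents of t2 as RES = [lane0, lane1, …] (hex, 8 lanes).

RES = [0xe8, 0xf8, 0x64, 0xd5, 0xcd, 0xd5, 0x24, 0xd5]

→ t0 |d5|d5|d5|f8|74|5e|f8|38|
→ t1 |d5|cd|d5|24|d5|e8|f8|64|
→ t2 |e8|f8|64|d5|cd|d5|24|d5|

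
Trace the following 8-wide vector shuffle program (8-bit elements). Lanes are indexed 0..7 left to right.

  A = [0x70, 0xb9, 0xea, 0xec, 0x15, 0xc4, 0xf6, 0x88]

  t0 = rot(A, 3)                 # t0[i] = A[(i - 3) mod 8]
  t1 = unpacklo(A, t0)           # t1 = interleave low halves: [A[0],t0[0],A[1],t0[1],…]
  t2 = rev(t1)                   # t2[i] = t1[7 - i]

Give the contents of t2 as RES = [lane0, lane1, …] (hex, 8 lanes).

RES = [0x70, 0xec, 0x88, 0xea, 0xf6, 0xb9, 0xc4, 0x70]

t0 = [0xc4, 0xf6, 0x88, 0x70, 0xb9, 0xea, 0xec, 0x15]
t1 = [0x70, 0xc4, 0xb9, 0xf6, 0xea, 0x88, 0xec, 0x70]
t2 = [0x70, 0xec, 0x88, 0xea, 0xf6, 0xb9, 0xc4, 0x70]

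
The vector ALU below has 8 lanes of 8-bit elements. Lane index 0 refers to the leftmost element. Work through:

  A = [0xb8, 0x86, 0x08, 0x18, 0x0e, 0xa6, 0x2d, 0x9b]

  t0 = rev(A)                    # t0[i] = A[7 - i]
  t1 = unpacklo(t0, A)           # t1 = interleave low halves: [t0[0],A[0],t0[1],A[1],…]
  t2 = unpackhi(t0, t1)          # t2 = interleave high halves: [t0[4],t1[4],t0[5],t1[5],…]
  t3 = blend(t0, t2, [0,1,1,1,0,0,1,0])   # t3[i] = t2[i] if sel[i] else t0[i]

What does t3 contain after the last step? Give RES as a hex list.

  t0: 9b 2d a6 0e 18 08 86 b8
  t1: 9b b8 2d 86 a6 08 0e 18
  t2: 18 a6 08 08 86 0e b8 18
  t3: 9b a6 08 08 18 08 b8 b8

RES = [0x9b, 0xa6, 0x08, 0x08, 0x18, 0x08, 0xb8, 0xb8]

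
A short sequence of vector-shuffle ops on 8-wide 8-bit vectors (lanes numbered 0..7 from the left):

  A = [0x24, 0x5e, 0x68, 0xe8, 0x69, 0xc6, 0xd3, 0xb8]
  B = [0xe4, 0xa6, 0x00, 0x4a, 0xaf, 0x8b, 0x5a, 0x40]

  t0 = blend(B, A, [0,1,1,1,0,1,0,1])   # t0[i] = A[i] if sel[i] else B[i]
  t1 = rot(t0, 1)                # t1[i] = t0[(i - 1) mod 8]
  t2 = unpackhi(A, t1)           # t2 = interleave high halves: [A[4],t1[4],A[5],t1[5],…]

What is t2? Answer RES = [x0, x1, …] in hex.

t0 = [0xe4, 0x5e, 0x68, 0xe8, 0xaf, 0xc6, 0x5a, 0xb8]
t1 = [0xb8, 0xe4, 0x5e, 0x68, 0xe8, 0xaf, 0xc6, 0x5a]
t2 = [0x69, 0xe8, 0xc6, 0xaf, 0xd3, 0xc6, 0xb8, 0x5a]

RES = [0x69, 0xe8, 0xc6, 0xaf, 0xd3, 0xc6, 0xb8, 0x5a]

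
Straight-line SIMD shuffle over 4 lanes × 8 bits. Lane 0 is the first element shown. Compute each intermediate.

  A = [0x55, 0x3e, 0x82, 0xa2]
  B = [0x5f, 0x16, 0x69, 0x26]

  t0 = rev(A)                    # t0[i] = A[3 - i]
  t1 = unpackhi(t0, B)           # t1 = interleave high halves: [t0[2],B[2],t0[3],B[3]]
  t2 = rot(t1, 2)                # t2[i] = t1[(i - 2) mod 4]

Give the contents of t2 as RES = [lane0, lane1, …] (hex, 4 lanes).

  t0: a2 82 3e 55
  t1: 3e 69 55 26
  t2: 55 26 3e 69

RES = [0x55, 0x26, 0x3e, 0x69]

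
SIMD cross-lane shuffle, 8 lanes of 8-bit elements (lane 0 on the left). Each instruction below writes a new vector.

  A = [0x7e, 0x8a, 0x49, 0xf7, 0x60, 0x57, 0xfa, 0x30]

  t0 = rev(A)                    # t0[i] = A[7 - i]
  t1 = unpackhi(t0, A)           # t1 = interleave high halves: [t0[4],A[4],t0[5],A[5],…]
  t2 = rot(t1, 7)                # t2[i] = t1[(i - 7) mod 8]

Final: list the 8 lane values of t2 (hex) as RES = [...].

t0 = [0x30, 0xfa, 0x57, 0x60, 0xf7, 0x49, 0x8a, 0x7e]
t1 = [0xf7, 0x60, 0x49, 0x57, 0x8a, 0xfa, 0x7e, 0x30]
t2 = [0x60, 0x49, 0x57, 0x8a, 0xfa, 0x7e, 0x30, 0xf7]

RES = [0x60, 0x49, 0x57, 0x8a, 0xfa, 0x7e, 0x30, 0xf7]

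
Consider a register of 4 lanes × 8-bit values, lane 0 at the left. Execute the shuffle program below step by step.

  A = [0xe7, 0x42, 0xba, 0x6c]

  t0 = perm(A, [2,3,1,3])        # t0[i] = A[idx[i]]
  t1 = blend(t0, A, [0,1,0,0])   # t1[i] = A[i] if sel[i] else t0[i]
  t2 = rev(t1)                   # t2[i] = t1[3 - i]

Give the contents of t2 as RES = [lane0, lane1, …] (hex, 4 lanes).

RES = [0x6c, 0x42, 0x42, 0xba]

  t0: ba 6c 42 6c
  t1: ba 42 42 6c
  t2: 6c 42 42 ba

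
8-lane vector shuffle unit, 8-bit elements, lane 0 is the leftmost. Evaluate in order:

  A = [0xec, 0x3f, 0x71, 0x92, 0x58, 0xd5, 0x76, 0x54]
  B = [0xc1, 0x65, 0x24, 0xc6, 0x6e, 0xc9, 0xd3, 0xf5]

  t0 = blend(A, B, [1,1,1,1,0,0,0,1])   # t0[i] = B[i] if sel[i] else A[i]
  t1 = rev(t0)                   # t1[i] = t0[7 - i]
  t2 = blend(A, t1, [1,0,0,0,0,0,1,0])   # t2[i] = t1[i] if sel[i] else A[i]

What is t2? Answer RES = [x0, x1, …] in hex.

→ t0 |c1|65|24|c6|58|d5|76|f5|
→ t1 |f5|76|d5|58|c6|24|65|c1|
→ t2 |f5|3f|71|92|58|d5|65|54|

RES = [0xf5, 0x3f, 0x71, 0x92, 0x58, 0xd5, 0x65, 0x54]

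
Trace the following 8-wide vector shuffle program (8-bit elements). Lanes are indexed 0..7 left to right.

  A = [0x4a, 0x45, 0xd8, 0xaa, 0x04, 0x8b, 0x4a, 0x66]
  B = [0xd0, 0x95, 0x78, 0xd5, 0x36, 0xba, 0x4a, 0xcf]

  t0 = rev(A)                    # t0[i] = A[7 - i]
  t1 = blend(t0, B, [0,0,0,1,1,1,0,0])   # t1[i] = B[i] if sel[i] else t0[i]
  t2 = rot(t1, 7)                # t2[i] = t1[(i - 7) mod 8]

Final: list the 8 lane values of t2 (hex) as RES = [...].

  t0: 66 4a 8b 04 aa d8 45 4a
  t1: 66 4a 8b d5 36 ba 45 4a
  t2: 4a 8b d5 36 ba 45 4a 66

RES = [0x4a, 0x8b, 0xd5, 0x36, 0xba, 0x45, 0x4a, 0x66]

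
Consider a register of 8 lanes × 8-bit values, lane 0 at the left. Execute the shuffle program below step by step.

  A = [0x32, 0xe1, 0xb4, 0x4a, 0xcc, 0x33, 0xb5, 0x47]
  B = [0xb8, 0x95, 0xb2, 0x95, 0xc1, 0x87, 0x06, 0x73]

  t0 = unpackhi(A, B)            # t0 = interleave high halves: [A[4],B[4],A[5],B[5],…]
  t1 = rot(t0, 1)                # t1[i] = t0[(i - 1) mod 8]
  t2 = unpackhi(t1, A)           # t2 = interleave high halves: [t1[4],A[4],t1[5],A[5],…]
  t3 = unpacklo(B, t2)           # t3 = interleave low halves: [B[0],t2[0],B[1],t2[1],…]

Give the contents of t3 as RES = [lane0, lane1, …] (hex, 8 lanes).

t0 = [0xcc, 0xc1, 0x33, 0x87, 0xb5, 0x06, 0x47, 0x73]
t1 = [0x73, 0xcc, 0xc1, 0x33, 0x87, 0xb5, 0x06, 0x47]
t2 = [0x87, 0xcc, 0xb5, 0x33, 0x06, 0xb5, 0x47, 0x47]
t3 = [0xb8, 0x87, 0x95, 0xcc, 0xb2, 0xb5, 0x95, 0x33]

RES = [ 0xb8  0x87  0x95  0xcc  0xb2  0xb5  0x95  0x33 ]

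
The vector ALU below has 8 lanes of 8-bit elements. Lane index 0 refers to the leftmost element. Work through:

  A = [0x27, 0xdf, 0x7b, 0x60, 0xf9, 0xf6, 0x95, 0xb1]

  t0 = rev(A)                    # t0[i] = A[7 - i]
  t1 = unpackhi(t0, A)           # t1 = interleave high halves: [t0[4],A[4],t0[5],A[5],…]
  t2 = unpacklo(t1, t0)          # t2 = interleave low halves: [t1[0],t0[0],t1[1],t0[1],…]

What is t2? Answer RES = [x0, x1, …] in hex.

  t0: b1 95 f6 f9 60 7b df 27
  t1: 60 f9 7b f6 df 95 27 b1
  t2: 60 b1 f9 95 7b f6 f6 f9

RES = [ 0x60  0xb1  0xf9  0x95  0x7b  0xf6  0xf6  0xf9 ]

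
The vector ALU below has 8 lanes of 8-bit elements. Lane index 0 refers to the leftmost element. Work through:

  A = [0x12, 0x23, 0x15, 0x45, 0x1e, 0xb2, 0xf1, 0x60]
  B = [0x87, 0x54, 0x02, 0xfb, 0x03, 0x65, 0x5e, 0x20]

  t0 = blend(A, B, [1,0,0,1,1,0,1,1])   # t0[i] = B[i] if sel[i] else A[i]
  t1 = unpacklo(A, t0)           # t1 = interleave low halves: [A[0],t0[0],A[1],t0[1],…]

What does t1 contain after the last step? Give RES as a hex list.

  t0: 87 23 15 fb 03 b2 5e 20
  t1: 12 87 23 23 15 15 45 fb

RES = [0x12, 0x87, 0x23, 0x23, 0x15, 0x15, 0x45, 0xfb]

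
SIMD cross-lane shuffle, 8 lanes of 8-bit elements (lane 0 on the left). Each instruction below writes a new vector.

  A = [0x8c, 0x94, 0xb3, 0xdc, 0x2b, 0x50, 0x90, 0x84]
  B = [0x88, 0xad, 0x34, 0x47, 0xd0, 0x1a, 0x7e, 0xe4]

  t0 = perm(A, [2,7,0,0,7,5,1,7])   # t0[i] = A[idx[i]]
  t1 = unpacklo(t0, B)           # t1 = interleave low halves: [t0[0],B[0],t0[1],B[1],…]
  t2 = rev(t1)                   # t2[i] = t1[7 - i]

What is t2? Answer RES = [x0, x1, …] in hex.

t0 = [0xb3, 0x84, 0x8c, 0x8c, 0x84, 0x50, 0x94, 0x84]
t1 = [0xb3, 0x88, 0x84, 0xad, 0x8c, 0x34, 0x8c, 0x47]
t2 = [0x47, 0x8c, 0x34, 0x8c, 0xad, 0x84, 0x88, 0xb3]

RES = [0x47, 0x8c, 0x34, 0x8c, 0xad, 0x84, 0x88, 0xb3]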